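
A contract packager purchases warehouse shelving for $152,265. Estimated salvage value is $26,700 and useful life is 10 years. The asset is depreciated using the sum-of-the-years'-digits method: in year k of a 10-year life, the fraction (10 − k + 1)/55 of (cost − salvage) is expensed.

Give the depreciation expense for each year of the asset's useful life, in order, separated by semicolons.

$22,830; $20,547; $18,264; $15,981; $13,698; $11,415; $9,132; $6,849; $4,566; $2,283

Depreciable base = $152,265 − $26,700 = $125,565.
Sum of the years' digits = 10+9+8+7+6+5+4+3+2+1 = 55.
Year 1: $125,565 × 10/55 = $22,830. Book value $129,435.
Year 2: $125,565 × 9/55 = $20,547. Book value $108,888.
Year 3: $125,565 × 8/55 = $18,264. Book value $90,624.
Year 4: $125,565 × 7/55 = $15,981. Book value $74,643.
Year 5: $125,565 × 6/55 = $13,698. Book value $60,945.
Year 6: $125,565 × 5/55 = $11,415. Book value $49,530.
Year 7: $125,565 × 4/55 = $9,132. Book value $40,398.
Year 8: $125,565 × 3/55 = $6,849. Book value $33,549.
Year 9: $125,565 × 2/55 = $4,566. Book value $28,983.
Year 10: $125,565 × 1/55 = $2,283. Book value $26,700.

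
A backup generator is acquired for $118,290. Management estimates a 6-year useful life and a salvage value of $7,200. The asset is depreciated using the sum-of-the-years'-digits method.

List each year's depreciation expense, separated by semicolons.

$31,740; $26,450; $21,160; $15,870; $10,580; $5,290

Depreciable base = $118,290 − $7,200 = $111,090.
Sum of the years' digits = 6+5+4+3+2+1 = 21.
Year 1: $111,090 × 6/21 = $31,740. Book value $86,550.
Year 2: $111,090 × 5/21 = $26,450. Book value $60,100.
Year 3: $111,090 × 4/21 = $21,160. Book value $38,940.
Year 4: $111,090 × 3/21 = $15,870. Book value $23,070.
Year 5: $111,090 × 2/21 = $10,580. Book value $12,490.
Year 6: $111,090 × 1/21 = $5,290. Book value $7,200.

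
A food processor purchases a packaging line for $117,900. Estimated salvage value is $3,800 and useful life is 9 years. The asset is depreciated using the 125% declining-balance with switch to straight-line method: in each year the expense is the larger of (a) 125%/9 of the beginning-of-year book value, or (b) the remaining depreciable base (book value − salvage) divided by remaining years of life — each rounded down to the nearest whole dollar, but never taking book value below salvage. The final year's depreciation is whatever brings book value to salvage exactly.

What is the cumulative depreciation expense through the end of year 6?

$78,358

Depreciable base = $117,900 − $3,800 = $114,100.
Year 1: DB = ⌊$117,900 × 125%/9⌋ = $16,375; SL = ⌊$114,100/9⌋ = $12,677 → take DB $16,375. Book value $101,525.
Year 2: DB = ⌊$101,525 × 125%/9⌋ = $14,100; SL = ⌊$97,725/8⌋ = $12,215 → take DB $14,100. Book value $87,425.
Year 3: DB = ⌊$87,425 × 125%/9⌋ = $12,142; SL = ⌊$83,625/7⌋ = $11,946 → take DB $12,142. Book value $75,283.
Year 4: DB = ⌊$75,283 × 125%/9⌋ = $10,455; SL = ⌊$71,483/6⌋ = $11,913 → take SL $11,913. Book value $63,370.
Year 5: DB = ⌊$63,370 × 125%/9⌋ = $8,801; SL = ⌊$59,570/5⌋ = $11,914 → take SL $11,914. Book value $51,456.
Year 6: DB = ⌊$51,456 × 125%/9⌋ = $7,146; SL = ⌊$47,656/4⌋ = $11,914 → take SL $11,914. Book value $39,542.
Accumulated through year 6 = $117,900 − $39,542 = $78,358.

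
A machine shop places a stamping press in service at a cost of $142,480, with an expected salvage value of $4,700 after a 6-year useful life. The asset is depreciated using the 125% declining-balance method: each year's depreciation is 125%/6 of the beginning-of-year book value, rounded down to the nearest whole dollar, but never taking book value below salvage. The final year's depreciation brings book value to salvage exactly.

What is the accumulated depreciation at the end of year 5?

Depreciable base = $142,480 − $4,700 = $137,780.
Year 1: ⌊$142,480 × 125%/6⌋ = $29,683. Book value $112,797.
Year 2: ⌊$112,797 × 125%/6⌋ = $23,499. Book value $89,298.
Year 3: ⌊$89,298 × 125%/6⌋ = $18,603. Book value $70,695.
Year 4: ⌊$70,695 × 125%/6⌋ = $14,728. Book value $55,967.
Year 5: ⌊$55,967 × 125%/6⌋ = $11,659. Book value $44,308.
Accumulated through year 5 = $142,480 − $44,308 = $98,172.

$98,172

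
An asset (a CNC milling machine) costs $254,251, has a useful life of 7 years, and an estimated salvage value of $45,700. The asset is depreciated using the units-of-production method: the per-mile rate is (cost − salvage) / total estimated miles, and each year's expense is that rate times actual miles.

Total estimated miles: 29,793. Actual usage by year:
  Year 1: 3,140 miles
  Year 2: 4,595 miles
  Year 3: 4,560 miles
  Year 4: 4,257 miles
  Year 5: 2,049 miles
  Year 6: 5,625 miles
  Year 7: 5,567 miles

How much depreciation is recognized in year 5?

$14,343

Depreciable base = $254,251 − $45,700 = $208,551.
Rate = $208,551 / 29,793 miles = $7 per mile.
Year 1: 3,140 × $7 = $21,980. Book value $232,271.
Year 2: 4,595 × $7 = $32,165. Book value $200,106.
Year 3: 4,560 × $7 = $31,920. Book value $168,186.
Year 4: 4,257 × $7 = $29,799. Book value $138,387.
Year 5: 2,049 × $7 = $14,343. Book value $124,044.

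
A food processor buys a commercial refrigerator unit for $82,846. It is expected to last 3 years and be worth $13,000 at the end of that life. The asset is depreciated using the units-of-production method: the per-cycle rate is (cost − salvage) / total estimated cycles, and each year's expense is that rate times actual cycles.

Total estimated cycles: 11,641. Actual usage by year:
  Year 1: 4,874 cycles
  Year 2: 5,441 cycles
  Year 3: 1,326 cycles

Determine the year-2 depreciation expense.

Depreciable base = $82,846 − $13,000 = $69,846.
Rate = $69,846 / 11,641 cycles = $6 per cycle.
Year 1: 4,874 × $6 = $29,244. Book value $53,602.
Year 2: 5,441 × $6 = $32,646. Book value $20,956.

$32,646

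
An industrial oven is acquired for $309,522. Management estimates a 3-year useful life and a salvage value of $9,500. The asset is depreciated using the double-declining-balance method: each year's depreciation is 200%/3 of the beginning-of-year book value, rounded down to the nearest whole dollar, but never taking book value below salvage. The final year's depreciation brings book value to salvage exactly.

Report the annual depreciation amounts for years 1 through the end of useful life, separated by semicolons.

Depreciable base = $309,522 − $9,500 = $300,022.
Year 1: ⌊$309,522 × 200%/3⌋ = $206,348. Book value $103,174.
Year 2: ⌊$103,174 × 200%/3⌋ = $68,782. Book value $34,392.
Year 3 (final): $34,392 − $9,500 = $24,892. Book value $9,500.

$206,348; $68,782; $24,892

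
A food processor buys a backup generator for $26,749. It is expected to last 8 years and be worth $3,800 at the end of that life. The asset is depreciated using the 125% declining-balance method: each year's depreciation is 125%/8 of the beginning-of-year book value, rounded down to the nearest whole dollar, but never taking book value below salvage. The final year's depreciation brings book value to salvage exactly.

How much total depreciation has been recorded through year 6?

$17,095

Depreciable base = $26,749 − $3,800 = $22,949.
Year 1: ⌊$26,749 × 125%/8⌋ = $4,179. Book value $22,570.
Year 2: ⌊$22,570 × 125%/8⌋ = $3,526. Book value $19,044.
Year 3: ⌊$19,044 × 125%/8⌋ = $2,975. Book value $16,069.
Year 4: ⌊$16,069 × 125%/8⌋ = $2,510. Book value $13,559.
Year 5: ⌊$13,559 × 125%/8⌋ = $2,118. Book value $11,441.
Year 6: ⌊$11,441 × 125%/8⌋ = $1,787. Book value $9,654.
Accumulated through year 6 = $26,749 − $9,654 = $17,095.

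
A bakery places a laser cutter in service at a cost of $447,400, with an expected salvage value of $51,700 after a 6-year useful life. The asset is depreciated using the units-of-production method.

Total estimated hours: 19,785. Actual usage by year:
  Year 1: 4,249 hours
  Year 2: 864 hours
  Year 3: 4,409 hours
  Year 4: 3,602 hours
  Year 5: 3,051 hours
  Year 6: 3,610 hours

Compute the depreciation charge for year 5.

Depreciable base = $447,400 − $51,700 = $395,700.
Rate = $395,700 / 19,785 hours = $20 per hour.
Year 1: 4,249 × $20 = $84,980. Book value $362,420.
Year 2: 864 × $20 = $17,280. Book value $345,140.
Year 3: 4,409 × $20 = $88,180. Book value $256,960.
Year 4: 3,602 × $20 = $72,040. Book value $184,920.
Year 5: 3,051 × $20 = $61,020. Book value $123,900.

$61,020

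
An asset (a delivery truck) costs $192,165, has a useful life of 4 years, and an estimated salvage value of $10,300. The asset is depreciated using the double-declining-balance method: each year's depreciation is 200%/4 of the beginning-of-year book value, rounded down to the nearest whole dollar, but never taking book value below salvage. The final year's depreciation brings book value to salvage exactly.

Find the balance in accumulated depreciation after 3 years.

$168,144

Depreciable base = $192,165 − $10,300 = $181,865.
Year 1: ⌊$192,165 × 200%/4⌋ = $96,082. Book value $96,083.
Year 2: ⌊$96,083 × 200%/4⌋ = $48,041. Book value $48,042.
Year 3: ⌊$48,042 × 200%/4⌋ = $24,021. Book value $24,021.
Accumulated through year 3 = $192,165 − $24,021 = $168,144.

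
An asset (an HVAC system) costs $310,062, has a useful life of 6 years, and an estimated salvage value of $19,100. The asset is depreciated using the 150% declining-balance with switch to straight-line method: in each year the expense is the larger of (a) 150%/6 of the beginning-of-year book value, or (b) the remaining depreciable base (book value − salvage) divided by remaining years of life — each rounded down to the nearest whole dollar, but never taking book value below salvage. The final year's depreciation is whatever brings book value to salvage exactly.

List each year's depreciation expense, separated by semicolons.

Depreciable base = $310,062 − $19,100 = $290,962.
Year 1: DB = ⌊$310,062 × 150%/6⌋ = $77,515; SL = ⌊$290,962/6⌋ = $48,493 → take DB $77,515. Book value $232,547.
Year 2: DB = ⌊$232,547 × 150%/6⌋ = $58,136; SL = ⌊$213,447/5⌋ = $42,689 → take DB $58,136. Book value $174,411.
Year 3: DB = ⌊$174,411 × 150%/6⌋ = $43,602; SL = ⌊$155,311/4⌋ = $38,827 → take DB $43,602. Book value $130,809.
Year 4: DB = ⌊$130,809 × 150%/6⌋ = $32,702; SL = ⌊$111,709/3⌋ = $37,236 → take SL $37,236. Book value $93,573.
Year 5: DB = ⌊$93,573 × 150%/6⌋ = $23,393; SL = ⌊$74,473/2⌋ = $37,236 → take SL $37,236. Book value $56,337.
Year 6 (final): $56,337 − $19,100 = $37,237. Book value $19,100.

$77,515; $58,136; $43,602; $37,236; $37,236; $37,237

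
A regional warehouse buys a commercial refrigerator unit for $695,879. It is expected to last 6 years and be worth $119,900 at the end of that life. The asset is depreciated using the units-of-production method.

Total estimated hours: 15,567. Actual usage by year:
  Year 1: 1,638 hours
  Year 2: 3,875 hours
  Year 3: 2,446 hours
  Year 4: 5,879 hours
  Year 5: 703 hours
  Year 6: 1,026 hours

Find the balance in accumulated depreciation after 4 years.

$512,006

Depreciable base = $695,879 − $119,900 = $575,979.
Rate = $575,979 / 15,567 hours = $37 per hour.
Year 1: 1,638 × $37 = $60,606. Book value $635,273.
Year 2: 3,875 × $37 = $143,375. Book value $491,898.
Year 3: 2,446 × $37 = $90,502. Book value $401,396.
Year 4: 5,879 × $37 = $217,523. Book value $183,873.
Accumulated through year 4 = $695,879 − $183,873 = $512,006.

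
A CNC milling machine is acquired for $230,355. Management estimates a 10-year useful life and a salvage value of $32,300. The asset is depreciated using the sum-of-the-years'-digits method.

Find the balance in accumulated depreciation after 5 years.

Depreciable base = $230,355 − $32,300 = $198,055.
Sum of the years' digits = 10+9+8+7+6+5+4+3+2+1 = 55.
Year 1: $198,055 × 10/55 = $36,010. Book value $194,345.
Year 2: $198,055 × 9/55 = $32,409. Book value $161,936.
Year 3: $198,055 × 8/55 = $28,808. Book value $133,128.
Year 4: $198,055 × 7/55 = $25,207. Book value $107,921.
Year 5: $198,055 × 6/55 = $21,606. Book value $86,315.
Accumulated through year 5 = $230,355 − $86,315 = $144,040.

$144,040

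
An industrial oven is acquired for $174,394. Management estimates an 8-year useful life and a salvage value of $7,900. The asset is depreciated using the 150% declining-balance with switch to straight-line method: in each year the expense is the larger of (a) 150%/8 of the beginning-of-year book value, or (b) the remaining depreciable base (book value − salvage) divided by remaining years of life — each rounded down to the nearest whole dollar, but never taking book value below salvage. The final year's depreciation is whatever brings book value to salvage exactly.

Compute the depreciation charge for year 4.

$17,539

Depreciable base = $174,394 − $7,900 = $166,494.
Year 1: DB = ⌊$174,394 × 150%/8⌋ = $32,698; SL = ⌊$166,494/8⌋ = $20,811 → take DB $32,698. Book value $141,696.
Year 2: DB = ⌊$141,696 × 150%/8⌋ = $26,568; SL = ⌊$133,796/7⌋ = $19,113 → take DB $26,568. Book value $115,128.
Year 3: DB = ⌊$115,128 × 150%/8⌋ = $21,586; SL = ⌊$107,228/6⌋ = $17,871 → take DB $21,586. Book value $93,542.
Year 4: DB = ⌊$93,542 × 150%/8⌋ = $17,539; SL = ⌊$85,642/5⌋ = $17,128 → take DB $17,539. Book value $76,003.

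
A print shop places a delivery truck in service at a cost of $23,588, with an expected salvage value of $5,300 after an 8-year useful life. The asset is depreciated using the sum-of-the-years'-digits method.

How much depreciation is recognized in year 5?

$2,032

Depreciable base = $23,588 − $5,300 = $18,288.
Sum of the years' digits = 8+7+6+5+4+3+2+1 = 36.
Year 1: $18,288 × 8/36 = $4,064. Book value $19,524.
Year 2: $18,288 × 7/36 = $3,556. Book value $15,968.
Year 3: $18,288 × 6/36 = $3,048. Book value $12,920.
Year 4: $18,288 × 5/36 = $2,540. Book value $10,380.
Year 5: $18,288 × 4/36 = $2,032. Book value $8,348.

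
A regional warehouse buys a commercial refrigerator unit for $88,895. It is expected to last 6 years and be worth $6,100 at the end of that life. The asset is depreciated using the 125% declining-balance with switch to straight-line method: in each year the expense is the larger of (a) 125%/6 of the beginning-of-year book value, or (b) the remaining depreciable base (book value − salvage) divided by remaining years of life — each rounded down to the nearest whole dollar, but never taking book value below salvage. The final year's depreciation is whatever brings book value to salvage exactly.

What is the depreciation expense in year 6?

$12,404

Depreciable base = $88,895 − $6,100 = $82,795.
Year 1: DB = ⌊$88,895 × 125%/6⌋ = $18,519; SL = ⌊$82,795/6⌋ = $13,799 → take DB $18,519. Book value $70,376.
Year 2: DB = ⌊$70,376 × 125%/6⌋ = $14,661; SL = ⌊$64,276/5⌋ = $12,855 → take DB $14,661. Book value $55,715.
Year 3: DB = ⌊$55,715 × 125%/6⌋ = $11,607; SL = ⌊$49,615/4⌋ = $12,403 → take SL $12,403. Book value $43,312.
Year 4: DB = ⌊$43,312 × 125%/6⌋ = $9,023; SL = ⌊$37,212/3⌋ = $12,404 → take SL $12,404. Book value $30,908.
Year 5: DB = ⌊$30,908 × 125%/6⌋ = $6,439; SL = ⌊$24,808/2⌋ = $12,404 → take SL $12,404. Book value $18,504.
Year 6 (final): $18,504 − $6,100 = $12,404. Book value $6,100.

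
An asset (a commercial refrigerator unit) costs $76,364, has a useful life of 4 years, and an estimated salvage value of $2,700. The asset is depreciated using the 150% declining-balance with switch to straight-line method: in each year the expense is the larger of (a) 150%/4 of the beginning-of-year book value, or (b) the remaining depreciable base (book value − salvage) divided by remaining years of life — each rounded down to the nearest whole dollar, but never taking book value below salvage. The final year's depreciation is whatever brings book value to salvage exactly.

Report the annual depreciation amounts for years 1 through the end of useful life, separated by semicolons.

Depreciable base = $76,364 − $2,700 = $73,664.
Year 1: DB = ⌊$76,364 × 150%/4⌋ = $28,636; SL = ⌊$73,664/4⌋ = $18,416 → take DB $28,636. Book value $47,728.
Year 2: DB = ⌊$47,728 × 150%/4⌋ = $17,898; SL = ⌊$45,028/3⌋ = $15,009 → take DB $17,898. Book value $29,830.
Year 3: DB = ⌊$29,830 × 150%/4⌋ = $11,186; SL = ⌊$27,130/2⌋ = $13,565 → take SL $13,565. Book value $16,265.
Year 4 (final): $16,265 − $2,700 = $13,565. Book value $2,700.

$28,636; $17,898; $13,565; $13,565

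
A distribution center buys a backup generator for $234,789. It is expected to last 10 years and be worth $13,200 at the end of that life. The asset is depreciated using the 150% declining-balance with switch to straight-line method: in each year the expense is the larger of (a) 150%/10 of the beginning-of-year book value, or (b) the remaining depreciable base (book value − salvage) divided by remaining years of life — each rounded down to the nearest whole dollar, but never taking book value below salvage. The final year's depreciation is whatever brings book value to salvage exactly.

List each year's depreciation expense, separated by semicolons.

Depreciable base = $234,789 − $13,200 = $221,589.
Year 1: DB = ⌊$234,789 × 150%/10⌋ = $35,218; SL = ⌊$221,589/10⌋ = $22,158 → take DB $35,218. Book value $199,571.
Year 2: DB = ⌊$199,571 × 150%/10⌋ = $29,935; SL = ⌊$186,371/9⌋ = $20,707 → take DB $29,935. Book value $169,636.
Year 3: DB = ⌊$169,636 × 150%/10⌋ = $25,445; SL = ⌊$156,436/8⌋ = $19,554 → take DB $25,445. Book value $144,191.
Year 4: DB = ⌊$144,191 × 150%/10⌋ = $21,628; SL = ⌊$130,991/7⌋ = $18,713 → take DB $21,628. Book value $122,563.
Year 5: DB = ⌊$122,563 × 150%/10⌋ = $18,384; SL = ⌊$109,363/6⌋ = $18,227 → take DB $18,384. Book value $104,179.
Year 6: DB = ⌊$104,179 × 150%/10⌋ = $15,626; SL = ⌊$90,979/5⌋ = $18,195 → take SL $18,195. Book value $85,984.
Year 7: DB = ⌊$85,984 × 150%/10⌋ = $12,897; SL = ⌊$72,784/4⌋ = $18,196 → take SL $18,196. Book value $67,788.
Year 8: DB = ⌊$67,788 × 150%/10⌋ = $10,168; SL = ⌊$54,588/3⌋ = $18,196 → take SL $18,196. Book value $49,592.
Year 9: DB = ⌊$49,592 × 150%/10⌋ = $7,438; SL = ⌊$36,392/2⌋ = $18,196 → take SL $18,196. Book value $31,396.
Year 10 (final): $31,396 − $13,200 = $18,196. Book value $13,200.

$35,218; $29,935; $25,445; $21,628; $18,384; $18,195; $18,196; $18,196; $18,196; $18,196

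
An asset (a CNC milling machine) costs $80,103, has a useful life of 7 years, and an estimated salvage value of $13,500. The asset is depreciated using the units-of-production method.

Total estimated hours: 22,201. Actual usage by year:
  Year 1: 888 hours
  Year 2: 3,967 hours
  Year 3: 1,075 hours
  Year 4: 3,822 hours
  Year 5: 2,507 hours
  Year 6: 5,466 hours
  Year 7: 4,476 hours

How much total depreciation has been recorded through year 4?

Depreciable base = $80,103 − $13,500 = $66,603.
Rate = $66,603 / 22,201 hours = $3 per hour.
Year 1: 888 × $3 = $2,664. Book value $77,439.
Year 2: 3,967 × $3 = $11,901. Book value $65,538.
Year 3: 1,075 × $3 = $3,225. Book value $62,313.
Year 4: 3,822 × $3 = $11,466. Book value $50,847.
Accumulated through year 4 = $80,103 − $50,847 = $29,256.

$29,256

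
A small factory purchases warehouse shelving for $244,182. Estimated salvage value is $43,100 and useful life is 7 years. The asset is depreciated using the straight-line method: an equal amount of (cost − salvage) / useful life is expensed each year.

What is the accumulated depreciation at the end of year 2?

$57,452

Depreciable base = $244,182 − $43,100 = $201,082.
Annual expense = $201,082 / 7 = $28,726.
End of year 1: book value $215,456.
End of year 2: book value $186,730.
Accumulated through year 2 = $244,182 − $186,730 = $57,452.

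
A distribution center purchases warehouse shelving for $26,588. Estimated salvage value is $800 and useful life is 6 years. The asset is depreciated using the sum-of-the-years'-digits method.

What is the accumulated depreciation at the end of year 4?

Depreciable base = $26,588 − $800 = $25,788.
Sum of the years' digits = 6+5+4+3+2+1 = 21.
Year 1: $25,788 × 6/21 = $7,368. Book value $19,220.
Year 2: $25,788 × 5/21 = $6,140. Book value $13,080.
Year 3: $25,788 × 4/21 = $4,912. Book value $8,168.
Year 4: $25,788 × 3/21 = $3,684. Book value $4,484.
Accumulated through year 4 = $26,588 − $4,484 = $22,104.

$22,104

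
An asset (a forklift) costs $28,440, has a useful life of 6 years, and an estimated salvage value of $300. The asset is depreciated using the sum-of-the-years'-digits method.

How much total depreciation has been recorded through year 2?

$14,740

Depreciable base = $28,440 − $300 = $28,140.
Sum of the years' digits = 6+5+4+3+2+1 = 21.
Year 1: $28,140 × 6/21 = $8,040. Book value $20,400.
Year 2: $28,140 × 5/21 = $6,700. Book value $13,700.
Accumulated through year 2 = $28,440 − $13,700 = $14,740.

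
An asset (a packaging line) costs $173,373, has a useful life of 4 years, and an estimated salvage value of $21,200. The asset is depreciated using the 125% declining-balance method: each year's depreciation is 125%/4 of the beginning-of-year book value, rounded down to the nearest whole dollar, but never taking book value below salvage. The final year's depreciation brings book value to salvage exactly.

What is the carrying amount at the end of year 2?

$81,946

Depreciable base = $173,373 − $21,200 = $152,173.
Year 1: ⌊$173,373 × 125%/4⌋ = $54,179. Book value $119,194.
Year 2: ⌊$119,194 × 125%/4⌋ = $37,248. Book value $81,946.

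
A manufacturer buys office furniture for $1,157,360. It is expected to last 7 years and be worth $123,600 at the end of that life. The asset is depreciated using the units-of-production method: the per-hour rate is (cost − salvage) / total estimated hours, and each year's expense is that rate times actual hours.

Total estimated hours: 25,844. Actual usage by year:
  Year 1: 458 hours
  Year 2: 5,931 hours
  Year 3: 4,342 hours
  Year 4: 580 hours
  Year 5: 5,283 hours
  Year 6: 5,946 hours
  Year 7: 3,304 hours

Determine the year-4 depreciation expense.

Depreciable base = $1,157,360 − $123,600 = $1,033,760.
Rate = $1,033,760 / 25,844 hours = $40 per hour.
Year 1: 458 × $40 = $18,320. Book value $1,139,040.
Year 2: 5,931 × $40 = $237,240. Book value $901,800.
Year 3: 4,342 × $40 = $173,680. Book value $728,120.
Year 4: 580 × $40 = $23,200. Book value $704,920.

$23,200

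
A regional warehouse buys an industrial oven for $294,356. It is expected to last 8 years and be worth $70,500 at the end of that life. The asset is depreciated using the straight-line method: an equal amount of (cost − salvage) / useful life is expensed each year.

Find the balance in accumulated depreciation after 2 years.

$55,964

Depreciable base = $294,356 − $70,500 = $223,856.
Annual expense = $223,856 / 8 = $27,982.
End of year 1: book value $266,374.
End of year 2: book value $238,392.
Accumulated through year 2 = $294,356 − $238,392 = $55,964.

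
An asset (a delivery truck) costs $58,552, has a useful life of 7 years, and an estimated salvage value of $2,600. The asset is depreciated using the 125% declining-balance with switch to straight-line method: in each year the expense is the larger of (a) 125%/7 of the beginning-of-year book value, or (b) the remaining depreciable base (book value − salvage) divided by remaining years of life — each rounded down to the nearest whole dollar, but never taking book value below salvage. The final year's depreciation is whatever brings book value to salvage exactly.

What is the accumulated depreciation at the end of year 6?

Depreciable base = $58,552 − $2,600 = $55,952.
Year 1: DB = ⌊$58,552 × 125%/7⌋ = $10,455; SL = ⌊$55,952/7⌋ = $7,993 → take DB $10,455. Book value $48,097.
Year 2: DB = ⌊$48,097 × 125%/7⌋ = $8,588; SL = ⌊$45,497/6⌋ = $7,582 → take DB $8,588. Book value $39,509.
Year 3: DB = ⌊$39,509 × 125%/7⌋ = $7,055; SL = ⌊$36,909/5⌋ = $7,381 → take SL $7,381. Book value $32,128.
Year 4: DB = ⌊$32,128 × 125%/7⌋ = $5,737; SL = ⌊$29,528/4⌋ = $7,382 → take SL $7,382. Book value $24,746.
Year 5: DB = ⌊$24,746 × 125%/7⌋ = $4,418; SL = ⌊$22,146/3⌋ = $7,382 → take SL $7,382. Book value $17,364.
Year 6: DB = ⌊$17,364 × 125%/7⌋ = $3,100; SL = ⌊$14,764/2⌋ = $7,382 → take SL $7,382. Book value $9,982.
Accumulated through year 6 = $58,552 − $9,982 = $48,570.

$48,570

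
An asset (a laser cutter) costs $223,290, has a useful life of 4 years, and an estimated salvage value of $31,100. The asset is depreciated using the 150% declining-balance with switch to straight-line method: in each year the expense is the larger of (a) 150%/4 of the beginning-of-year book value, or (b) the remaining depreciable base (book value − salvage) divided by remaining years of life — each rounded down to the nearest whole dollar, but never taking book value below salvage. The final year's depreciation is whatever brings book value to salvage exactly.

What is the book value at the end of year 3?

Depreciable base = $223,290 − $31,100 = $192,190.
Year 1: DB = ⌊$223,290 × 150%/4⌋ = $83,733; SL = ⌊$192,190/4⌋ = $48,047 → take DB $83,733. Book value $139,557.
Year 2: DB = ⌊$139,557 × 150%/4⌋ = $52,333; SL = ⌊$108,457/3⌋ = $36,152 → take DB $52,333. Book value $87,224.
Year 3: DB = ⌊$87,224 × 150%/4⌋ = $32,709; SL = ⌊$56,124/2⌋ = $28,062 → take DB $32,709. Book value $54,515.

$54,515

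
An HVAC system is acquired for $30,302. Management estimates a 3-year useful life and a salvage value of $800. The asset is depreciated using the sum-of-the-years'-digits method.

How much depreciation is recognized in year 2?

$9,834

Depreciable base = $30,302 − $800 = $29,502.
Sum of the years' digits = 3+2+1 = 6.
Year 1: $29,502 × 3/6 = $14,751. Book value $15,551.
Year 2: $29,502 × 2/6 = $9,834. Book value $5,717.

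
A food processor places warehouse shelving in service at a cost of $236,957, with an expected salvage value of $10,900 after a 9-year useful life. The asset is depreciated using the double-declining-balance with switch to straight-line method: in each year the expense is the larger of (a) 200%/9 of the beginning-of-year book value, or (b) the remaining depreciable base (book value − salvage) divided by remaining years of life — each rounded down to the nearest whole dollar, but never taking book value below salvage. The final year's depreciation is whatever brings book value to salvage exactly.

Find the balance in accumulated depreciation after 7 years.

Depreciable base = $236,957 − $10,900 = $226,057.
Year 1: DB = ⌊$236,957 × 200%/9⌋ = $52,657; SL = ⌊$226,057/9⌋ = $25,117 → take DB $52,657. Book value $184,300.
Year 2: DB = ⌊$184,300 × 200%/9⌋ = $40,955; SL = ⌊$173,400/8⌋ = $21,675 → take DB $40,955. Book value $143,345.
Year 3: DB = ⌊$143,345 × 200%/9⌋ = $31,854; SL = ⌊$132,445/7⌋ = $18,920 → take DB $31,854. Book value $111,491.
Year 4: DB = ⌊$111,491 × 200%/9⌋ = $24,775; SL = ⌊$100,591/6⌋ = $16,765 → take DB $24,775. Book value $86,716.
Year 5: DB = ⌊$86,716 × 200%/9⌋ = $19,270; SL = ⌊$75,816/5⌋ = $15,163 → take DB $19,270. Book value $67,446.
Year 6: DB = ⌊$67,446 × 200%/9⌋ = $14,988; SL = ⌊$56,546/4⌋ = $14,136 → take DB $14,988. Book value $52,458.
Year 7: DB = ⌊$52,458 × 200%/9⌋ = $11,657; SL = ⌊$41,558/3⌋ = $13,852 → take SL $13,852. Book value $38,606.
Accumulated through year 7 = $236,957 − $38,606 = $198,351.

$198,351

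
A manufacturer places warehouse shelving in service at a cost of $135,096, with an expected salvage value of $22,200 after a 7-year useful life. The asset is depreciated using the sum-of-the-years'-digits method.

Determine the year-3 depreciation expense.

$20,160

Depreciable base = $135,096 − $22,200 = $112,896.
Sum of the years' digits = 7+6+5+4+3+2+1 = 28.
Year 1: $112,896 × 7/28 = $28,224. Book value $106,872.
Year 2: $112,896 × 6/28 = $24,192. Book value $82,680.
Year 3: $112,896 × 5/28 = $20,160. Book value $62,520.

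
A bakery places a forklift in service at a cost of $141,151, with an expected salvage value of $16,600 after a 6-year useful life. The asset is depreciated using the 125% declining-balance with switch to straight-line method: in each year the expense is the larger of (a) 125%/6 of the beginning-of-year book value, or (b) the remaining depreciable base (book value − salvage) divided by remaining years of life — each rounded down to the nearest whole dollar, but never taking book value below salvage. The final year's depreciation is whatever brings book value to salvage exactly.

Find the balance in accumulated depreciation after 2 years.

Depreciable base = $141,151 − $16,600 = $124,551.
Year 1: DB = ⌊$141,151 × 125%/6⌋ = $29,406; SL = ⌊$124,551/6⌋ = $20,758 → take DB $29,406. Book value $111,745.
Year 2: DB = ⌊$111,745 × 125%/6⌋ = $23,280; SL = ⌊$95,145/5⌋ = $19,029 → take DB $23,280. Book value $88,465.
Accumulated through year 2 = $141,151 − $88,465 = $52,686.

$52,686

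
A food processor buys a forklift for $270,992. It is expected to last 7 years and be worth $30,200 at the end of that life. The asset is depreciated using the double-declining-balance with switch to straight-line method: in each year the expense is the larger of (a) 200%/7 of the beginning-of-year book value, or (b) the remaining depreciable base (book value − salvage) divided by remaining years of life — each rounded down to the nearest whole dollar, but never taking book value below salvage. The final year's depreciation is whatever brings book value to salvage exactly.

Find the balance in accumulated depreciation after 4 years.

Depreciable base = $270,992 − $30,200 = $240,792.
Year 1: DB = ⌊$270,992 × 200%/7⌋ = $77,426; SL = ⌊$240,792/7⌋ = $34,398 → take DB $77,426. Book value $193,566.
Year 2: DB = ⌊$193,566 × 200%/7⌋ = $55,304; SL = ⌊$163,366/6⌋ = $27,227 → take DB $55,304. Book value $138,262.
Year 3: DB = ⌊$138,262 × 200%/7⌋ = $39,503; SL = ⌊$108,062/5⌋ = $21,612 → take DB $39,503. Book value $98,759.
Year 4: DB = ⌊$98,759 × 200%/7⌋ = $28,216; SL = ⌊$68,559/4⌋ = $17,139 → take DB $28,216. Book value $70,543.
Accumulated through year 4 = $270,992 − $70,543 = $200,449.

$200,449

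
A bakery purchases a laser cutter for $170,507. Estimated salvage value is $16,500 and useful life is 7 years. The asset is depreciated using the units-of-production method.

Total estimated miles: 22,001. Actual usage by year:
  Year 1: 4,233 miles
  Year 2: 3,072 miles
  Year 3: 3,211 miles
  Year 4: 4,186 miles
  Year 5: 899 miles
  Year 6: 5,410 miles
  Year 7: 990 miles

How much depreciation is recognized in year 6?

Depreciable base = $170,507 − $16,500 = $154,007.
Rate = $154,007 / 22,001 miles = $7 per mile.
Year 1: 4,233 × $7 = $29,631. Book value $140,876.
Year 2: 3,072 × $7 = $21,504. Book value $119,372.
Year 3: 3,211 × $7 = $22,477. Book value $96,895.
Year 4: 4,186 × $7 = $29,302. Book value $67,593.
Year 5: 899 × $7 = $6,293. Book value $61,300.
Year 6: 5,410 × $7 = $37,870. Book value $23,430.

$37,870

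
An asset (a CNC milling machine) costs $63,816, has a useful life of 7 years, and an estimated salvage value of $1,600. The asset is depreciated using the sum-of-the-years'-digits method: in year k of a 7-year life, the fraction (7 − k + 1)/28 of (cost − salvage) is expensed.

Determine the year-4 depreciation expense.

Depreciable base = $63,816 − $1,600 = $62,216.
Sum of the years' digits = 7+6+5+4+3+2+1 = 28.
Year 1: $62,216 × 7/28 = $15,554. Book value $48,262.
Year 2: $62,216 × 6/28 = $13,332. Book value $34,930.
Year 3: $62,216 × 5/28 = $11,110. Book value $23,820.
Year 4: $62,216 × 4/28 = $8,888. Book value $14,932.

$8,888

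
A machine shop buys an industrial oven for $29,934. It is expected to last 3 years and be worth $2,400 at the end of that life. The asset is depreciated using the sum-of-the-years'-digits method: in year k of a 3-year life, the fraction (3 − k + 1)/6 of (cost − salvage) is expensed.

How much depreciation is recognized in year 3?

Depreciable base = $29,934 − $2,400 = $27,534.
Sum of the years' digits = 3+2+1 = 6.
Year 1: $27,534 × 3/6 = $13,767. Book value $16,167.
Year 2: $27,534 × 2/6 = $9,178. Book value $6,989.
Year 3: $27,534 × 1/6 = $4,589. Book value $2,400.

$4,589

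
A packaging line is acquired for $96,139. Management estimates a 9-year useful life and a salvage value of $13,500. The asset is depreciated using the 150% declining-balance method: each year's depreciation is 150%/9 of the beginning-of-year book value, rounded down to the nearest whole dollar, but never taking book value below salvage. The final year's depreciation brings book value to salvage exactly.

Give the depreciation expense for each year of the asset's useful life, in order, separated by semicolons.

$16,023; $13,352; $11,127; $9,272; $7,727; $6,439; $5,366; $4,472; $8,861

Depreciable base = $96,139 − $13,500 = $82,639.
Year 1: ⌊$96,139 × 150%/9⌋ = $16,023. Book value $80,116.
Year 2: ⌊$80,116 × 150%/9⌋ = $13,352. Book value $66,764.
Year 3: ⌊$66,764 × 150%/9⌋ = $11,127. Book value $55,637.
Year 4: ⌊$55,637 × 150%/9⌋ = $9,272. Book value $46,365.
Year 5: ⌊$46,365 × 150%/9⌋ = $7,727. Book value $38,638.
Year 6: ⌊$38,638 × 150%/9⌋ = $6,439. Book value $32,199.
Year 7: ⌊$32,199 × 150%/9⌋ = $5,366. Book value $26,833.
Year 8: ⌊$26,833 × 150%/9⌋ = $4,472. Book value $22,361.
Year 9 (final): $22,361 − $13,500 = $8,861. Book value $13,500.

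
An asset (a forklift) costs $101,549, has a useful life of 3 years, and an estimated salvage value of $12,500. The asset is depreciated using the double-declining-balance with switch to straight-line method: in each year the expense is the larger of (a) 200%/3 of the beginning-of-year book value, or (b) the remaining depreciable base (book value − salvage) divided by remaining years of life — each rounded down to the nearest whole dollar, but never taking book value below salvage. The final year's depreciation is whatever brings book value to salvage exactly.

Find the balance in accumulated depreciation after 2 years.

Depreciable base = $101,549 − $12,500 = $89,049.
Year 1: DB = ⌊$101,549 × 200%/3⌋ = $67,699; SL = ⌊$89,049/3⌋ = $29,683 → take DB $67,699. Book value $33,850.
Year 2: DB = ⌊$33,850 × 200%/3⌋ = $22,566; SL = ⌊$21,350/2⌋ = $10,675 → take DB $22,566, capped at $21,350. Book value $12,500.
Accumulated through year 2 = $101,549 − $12,500 = $89,049.

$89,049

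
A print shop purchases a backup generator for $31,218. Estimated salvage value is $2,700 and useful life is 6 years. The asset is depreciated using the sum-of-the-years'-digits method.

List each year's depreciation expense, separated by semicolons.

Depreciable base = $31,218 − $2,700 = $28,518.
Sum of the years' digits = 6+5+4+3+2+1 = 21.
Year 1: $28,518 × 6/21 = $8,148. Book value $23,070.
Year 2: $28,518 × 5/21 = $6,790. Book value $16,280.
Year 3: $28,518 × 4/21 = $5,432. Book value $10,848.
Year 4: $28,518 × 3/21 = $4,074. Book value $6,774.
Year 5: $28,518 × 2/21 = $2,716. Book value $4,058.
Year 6: $28,518 × 1/21 = $1,358. Book value $2,700.

$8,148; $6,790; $5,432; $4,074; $2,716; $1,358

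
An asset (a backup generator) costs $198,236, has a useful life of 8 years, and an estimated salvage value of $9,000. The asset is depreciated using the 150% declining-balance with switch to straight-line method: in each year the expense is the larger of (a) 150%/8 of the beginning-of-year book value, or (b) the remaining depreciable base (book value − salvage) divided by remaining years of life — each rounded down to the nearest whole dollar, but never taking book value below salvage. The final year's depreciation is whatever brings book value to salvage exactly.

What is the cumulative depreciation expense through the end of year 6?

Depreciable base = $198,236 − $9,000 = $189,236.
Year 1: DB = ⌊$198,236 × 150%/8⌋ = $37,169; SL = ⌊$189,236/8⌋ = $23,654 → take DB $37,169. Book value $161,067.
Year 2: DB = ⌊$161,067 × 150%/8⌋ = $30,200; SL = ⌊$152,067/7⌋ = $21,723 → take DB $30,200. Book value $130,867.
Year 3: DB = ⌊$130,867 × 150%/8⌋ = $24,537; SL = ⌊$121,867/6⌋ = $20,311 → take DB $24,537. Book value $106,330.
Year 4: DB = ⌊$106,330 × 150%/8⌋ = $19,936; SL = ⌊$97,330/5⌋ = $19,466 → take DB $19,936. Book value $86,394.
Year 5: DB = ⌊$86,394 × 150%/8⌋ = $16,198; SL = ⌊$77,394/4⌋ = $19,348 → take SL $19,348. Book value $67,046.
Year 6: DB = ⌊$67,046 × 150%/8⌋ = $12,571; SL = ⌊$58,046/3⌋ = $19,348 → take SL $19,348. Book value $47,698.
Accumulated through year 6 = $198,236 − $47,698 = $150,538.

$150,538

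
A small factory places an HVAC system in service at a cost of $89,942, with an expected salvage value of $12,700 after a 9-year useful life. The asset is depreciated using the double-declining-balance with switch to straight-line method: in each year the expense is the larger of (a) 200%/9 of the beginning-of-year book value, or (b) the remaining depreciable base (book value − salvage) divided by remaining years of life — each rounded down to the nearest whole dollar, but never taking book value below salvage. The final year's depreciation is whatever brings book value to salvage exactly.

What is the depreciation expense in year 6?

Depreciable base = $89,942 − $12,700 = $77,242.
Year 1: DB = ⌊$89,942 × 200%/9⌋ = $19,987; SL = ⌊$77,242/9⌋ = $8,582 → take DB $19,987. Book value $69,955.
Year 2: DB = ⌊$69,955 × 200%/9⌋ = $15,545; SL = ⌊$57,255/8⌋ = $7,156 → take DB $15,545. Book value $54,410.
Year 3: DB = ⌊$54,410 × 200%/9⌋ = $12,091; SL = ⌊$41,710/7⌋ = $5,958 → take DB $12,091. Book value $42,319.
Year 4: DB = ⌊$42,319 × 200%/9⌋ = $9,404; SL = ⌊$29,619/6⌋ = $4,936 → take DB $9,404. Book value $32,915.
Year 5: DB = ⌊$32,915 × 200%/9⌋ = $7,314; SL = ⌊$20,215/5⌋ = $4,043 → take DB $7,314. Book value $25,601.
Year 6: DB = ⌊$25,601 × 200%/9⌋ = $5,689; SL = ⌊$12,901/4⌋ = $3,225 → take DB $5,689. Book value $19,912.

$5,689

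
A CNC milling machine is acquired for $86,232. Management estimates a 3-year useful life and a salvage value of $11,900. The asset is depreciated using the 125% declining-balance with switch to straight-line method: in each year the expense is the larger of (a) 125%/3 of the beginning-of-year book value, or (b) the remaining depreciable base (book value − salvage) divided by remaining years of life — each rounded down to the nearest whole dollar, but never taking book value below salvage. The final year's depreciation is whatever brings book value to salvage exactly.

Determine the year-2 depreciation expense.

Depreciable base = $86,232 − $11,900 = $74,332.
Year 1: DB = ⌊$86,232 × 125%/3⌋ = $35,930; SL = ⌊$74,332/3⌋ = $24,777 → take DB $35,930. Book value $50,302.
Year 2: DB = ⌊$50,302 × 125%/3⌋ = $20,959; SL = ⌊$38,402/2⌋ = $19,201 → take DB $20,959. Book value $29,343.

$20,959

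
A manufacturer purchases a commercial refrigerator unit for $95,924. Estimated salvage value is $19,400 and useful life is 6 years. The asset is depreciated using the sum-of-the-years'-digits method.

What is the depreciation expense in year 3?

Depreciable base = $95,924 − $19,400 = $76,524.
Sum of the years' digits = 6+5+4+3+2+1 = 21.
Year 1: $76,524 × 6/21 = $21,864. Book value $74,060.
Year 2: $76,524 × 5/21 = $18,220. Book value $55,840.
Year 3: $76,524 × 4/21 = $14,576. Book value $41,264.

$14,576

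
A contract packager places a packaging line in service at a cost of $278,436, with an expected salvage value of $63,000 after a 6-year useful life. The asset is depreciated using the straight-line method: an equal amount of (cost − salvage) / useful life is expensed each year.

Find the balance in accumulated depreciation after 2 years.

$71,812

Depreciable base = $278,436 − $63,000 = $215,436.
Annual expense = $215,436 / 6 = $35,906.
End of year 1: book value $242,530.
End of year 2: book value $206,624.
Accumulated through year 2 = $278,436 − $206,624 = $71,812.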